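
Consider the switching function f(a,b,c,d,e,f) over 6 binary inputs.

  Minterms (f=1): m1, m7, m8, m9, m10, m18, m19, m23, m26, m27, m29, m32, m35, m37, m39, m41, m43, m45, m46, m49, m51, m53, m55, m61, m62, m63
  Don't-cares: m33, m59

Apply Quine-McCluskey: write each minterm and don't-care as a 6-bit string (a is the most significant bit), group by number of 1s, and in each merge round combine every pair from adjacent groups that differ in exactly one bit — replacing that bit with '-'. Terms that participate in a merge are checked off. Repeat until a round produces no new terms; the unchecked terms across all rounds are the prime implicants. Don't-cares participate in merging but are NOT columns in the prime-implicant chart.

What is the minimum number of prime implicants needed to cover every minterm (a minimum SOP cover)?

size-2^0 implicants → 000001(✓)  000111(✓)  001000(✓)  001001(✓)  001010(✓)  010010(✓)  010011(✓)  010111(✓)  011010(✓)  011011(✓)  011101(✓)  100000(✓)  100001(✓)  100011(✓)  100101(✓)  100111(✓)  101001(✓)  101011(✓)  101101(✓)  101110(✓)  110001(✓)  110011(✓)  110101(✓)  110111(✓)  111011(✓)  111101(✓)  111110(✓)  111111(✓)
size-2^1 implicants → -00001(✓)  -00111(✓)  -01001(✓)  -10011(✓)  -10111(✓)  -11011(✓)  -11101  0-0111(✓)  0-1010  00-001(✓)  0010-0  00100-  01-010(✓)  01-011(✓)  010-11(✓)  01001-(✓)  01101-(✓)  1-0001(✓)  1-0011(✓)  1-0101(✓)  1-0111(✓)  1-1011(✓)  1-1101(✓)  1-1110  10-001(✓)  10-011(✓)  10-101(✓)  100-01(✓)  100-11(✓)  1000-1(✓)  10000-  1001-1(✓)  101-01(✓)  1010-1(✓)  11-011(✓)  11-101(✓)  11-111(✓)  110-01(✓)  110-11(✓)  1100-1(✓)  1101-1(✓)  111-11(✓)  1111-1(✓)  11111-
size-2^2 implicants → --0111  -0-001  -1-011  -10-11  01-01-  1--011  1--101  1-0-01(✓)  1-0-11(✓)  1-00-1(✓)  1-01-1(✓)  10--01  10-0-1  100--1(✓)  11--11  11-1-1  110--1(✓)
size-2^3 implicants → 1-0--1
Unchecked terms (primes): --0111, -0-001, -1-011, -10-11, -11101, 0-1010, 0010-0, 00100-, 01-01-, 1--011, 1--101, 1-0--1, 1-1110, 10--01, 10-0-1, 10000-, 11--11, 11-1-1, 11111-
Minterm coverage:
  m1 ⊆ -0-001 [E]
  m7 ⊆ --0111 [E]
  m8 ⊆ 0010-0,00100-
  m9 ⊆ -0-001,00100-
  m10 ⊆ 0-1010,0010-0
  m18 ⊆ 01-01- [E]
  m19 ⊆ -1-011,-10-11,01-01-
  m23 ⊆ --0111,-10-11
  m26 ⊆ 0-1010,01-01-
  m27 ⊆ -1-011,01-01-
  m29 ⊆ -11101 [E]
  m32 ⊆ 10000- [E]
  m35 ⊆ 1--011,1-0--1,10-0-1
  m37 ⊆ 1--101,1-0--1,10--01
  m39 ⊆ --0111,1-0--1
  m41 ⊆ -0-001,10--01,10-0-1
  m43 ⊆ 1--011,10-0-1
  m45 ⊆ 1--101,10--01
  m46 ⊆ 1-1110 [E]
  m49 ⊆ 1-0--1 [E]
  m51 ⊆ -1-011,-10-11,1--011,1-0--1,11--11
  m53 ⊆ 1--101,1-0--1,11-1-1
  m55 ⊆ --0111,-10-11,1-0--1,11--11,11-1-1
  m61 ⊆ -11101,1--101,11-1-1
  m62 ⊆ 1-1110,11111-
  m63 ⊆ 11--11,11-1-1,11111-
E = {--0111, -0-001, -11101, 01-01-, 1-0--1, 1-1110, 10000-}
Petrick residual → 0010-0, 1--011, 1--101, 11--11
Cover = c'def + b'd'e'f + bcde'f + a'b'cd'f' + a'bd'e + ad'ef + ade'f + ac'f + acdef' + ab'c'd'e' + abef  |cover|=11

11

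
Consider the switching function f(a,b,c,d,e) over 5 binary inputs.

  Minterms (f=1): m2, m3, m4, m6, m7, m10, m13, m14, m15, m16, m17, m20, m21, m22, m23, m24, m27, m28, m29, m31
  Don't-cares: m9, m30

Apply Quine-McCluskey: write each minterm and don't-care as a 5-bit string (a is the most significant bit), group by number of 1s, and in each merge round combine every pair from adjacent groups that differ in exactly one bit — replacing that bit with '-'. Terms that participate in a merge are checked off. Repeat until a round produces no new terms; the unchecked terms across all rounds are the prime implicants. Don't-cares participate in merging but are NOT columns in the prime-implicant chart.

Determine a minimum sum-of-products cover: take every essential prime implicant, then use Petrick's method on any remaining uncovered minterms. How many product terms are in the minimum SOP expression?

8

size-2^0 implicants → 00010(✓)  00011(✓)  00100(✓)  00110(✓)  00111(✓)  01001(✓)  01010(✓)  01101(✓)  01110(✓)  01111(✓)  10000(✓)  10001(✓)  10100(✓)  10101(✓)  10110(✓)  10111(✓)  11000(✓)  11011(✓)  11100(✓)  11101(✓)  11110(✓)  11111(✓)
size-2^1 implicants → -0100(✓)  -0110(✓)  -0111(✓)  -1101(✓)  -1110(✓)  -1111(✓)  0-010(✓)  0-110(✓)  0-111(✓)  00-10(✓)  00-11(✓)  0001-(✓)  001-0(✓)  0011-(✓)  01-01  01-10(✓)  011-1(✓)  0111-(✓)  1-000(✓)  1-100(✓)  1-101(✓)  1-110(✓)  1-111(✓)  10-00(✓)  10-01(✓)  1000-(✓)  101-0(✓)  101-1(✓)  1010-(✓)  1011-(✓)  11-00(✓)  11-11  111-0(✓)  111-1(✓)  1110-(✓)  1111-(✓)
size-2^2 implicants → --110(✓)  --111(✓)  -01-0  -011-(✓)  -11-1  -111-(✓)  0--10  0-11-(✓)  00-1-  1--00  1-1-0(✓)  1-1-1(✓)  1-10-(✓)  1-11-(✓)  10-0-  101--(✓)  111--(✓)
size-2^3 implicants → --11-  1-1--
Unchecked terms (primes): --11-, -01-0, -11-1, 0--10, 00-1-, 01-01, 1--00, 1-1--, 10-0-, 11-11
Minterm coverage:
  m2 ⊆ 0--10,00-1-
  m3 ⊆ 00-1- [E]
  m4 ⊆ -01-0 [E]
  m6 ⊆ --11-,-01-0,0--10,00-1-
  m7 ⊆ --11-,00-1-
  m10 ⊆ 0--10 [E]
  m13 ⊆ -11-1,01-01
  m14 ⊆ --11-,0--10
  m15 ⊆ --11-,-11-1
  m16 ⊆ 1--00,10-0-
  m17 ⊆ 10-0- [E]
  m20 ⊆ -01-0,1--00,1-1--,10-0-
  m21 ⊆ 1-1--,10-0-
  m22 ⊆ --11-,-01-0,1-1--
  m23 ⊆ --11-,1-1--
  m24 ⊆ 1--00 [E]
  m27 ⊆ 11-11 [E]
  m28 ⊆ 1--00,1-1--
  m29 ⊆ -11-1,1-1--
  m31 ⊆ --11-,-11-1,1-1--,11-11
E = {-01-0, 0--10, 00-1-, 1--00, 10-0-, 11-11}
Petrick residual → --11-, -11-1
Cover = cd + b'ce' + bce + a'de' + a'b'd + ad'e' + ab'd' + abde  |cover|=8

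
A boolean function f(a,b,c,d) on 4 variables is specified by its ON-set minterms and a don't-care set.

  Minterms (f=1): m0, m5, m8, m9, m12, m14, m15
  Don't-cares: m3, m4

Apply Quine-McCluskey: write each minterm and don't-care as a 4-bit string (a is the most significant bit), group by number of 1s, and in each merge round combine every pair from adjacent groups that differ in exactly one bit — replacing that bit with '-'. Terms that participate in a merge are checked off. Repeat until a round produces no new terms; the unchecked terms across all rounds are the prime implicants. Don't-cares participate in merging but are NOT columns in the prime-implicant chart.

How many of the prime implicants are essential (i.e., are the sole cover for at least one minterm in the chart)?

Round 0: 0000✓ 0011 0100✓ 0101✓ 1000✓ 1001✓ 1100✓ 1110✓ 1111✓
Round 1: -000✓ -100✓ 0-00✓ 010- 1-00✓ 100- 11-0 111-
Round 2: --00
PIs = {--00, 0011, 010-, 100-, 11-0, 111-}
Coverage chart:
  m0: --00 ←essential
  m5: 010- ←essential
  m8: --00,100-
  m9: 100- ←essential
  m12: --00,11-0
  m14: 11-0,111-
  m15: 111- ←essential
Essential: --00, 010-, 100-, 111-

4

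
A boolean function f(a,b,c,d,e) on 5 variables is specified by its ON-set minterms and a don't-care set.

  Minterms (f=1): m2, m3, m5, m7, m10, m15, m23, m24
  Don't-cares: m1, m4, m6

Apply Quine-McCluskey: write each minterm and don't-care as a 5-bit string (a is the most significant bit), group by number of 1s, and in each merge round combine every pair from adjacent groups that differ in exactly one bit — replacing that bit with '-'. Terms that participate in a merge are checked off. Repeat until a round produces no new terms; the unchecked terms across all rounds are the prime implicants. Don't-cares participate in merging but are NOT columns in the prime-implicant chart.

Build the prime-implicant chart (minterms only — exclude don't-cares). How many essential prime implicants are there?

[col 0] 00001*, 00010*, 00011*, 00100*, 00101*, 00110*, 00111*, 01010*, 01111*, 10111*, 11000
[col 1] -0111, 0-010, 0-111, 00-01*, 00-10*, 00-11*, 000-1*, 0001-*, 001-0*, 001-1*, 0010-*, 0011-*
[col 2] 00--1, 00-1-, 001--
Prime implicants: -0111, 0-010, 0-111, 00--1, 00-1-, 001--, 11000
PI chart (minterm → PIs covering it):
  2 | 0-010,00-1-
  3 | 00--1,00-1-
  5 | 00--1,001--
  7 | -0111,0-111,00--1,00-1-,001--
  10 | 0-010  (sole → essential)
  15 | 0-111  (sole → essential)
  23 | -0111  (sole → essential)
  24 | 11000  (sole → essential)
Essential prime implicants: -0111, 0-010, 0-111, 11000

4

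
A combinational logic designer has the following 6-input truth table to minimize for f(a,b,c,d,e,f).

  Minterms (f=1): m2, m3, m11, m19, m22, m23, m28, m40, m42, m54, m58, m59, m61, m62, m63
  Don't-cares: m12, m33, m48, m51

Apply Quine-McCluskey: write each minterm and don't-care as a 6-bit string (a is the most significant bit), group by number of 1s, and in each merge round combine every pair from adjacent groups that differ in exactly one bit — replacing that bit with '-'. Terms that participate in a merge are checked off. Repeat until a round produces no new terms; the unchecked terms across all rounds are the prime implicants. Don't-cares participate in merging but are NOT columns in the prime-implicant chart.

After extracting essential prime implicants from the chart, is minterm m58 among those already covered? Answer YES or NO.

NO

Round 0: 000010✓ 000011✓ 001011✓ 001100✓ 010011✓ 010110✓ 010111✓ 011100✓ 100001 101000✓ 101010✓ 110000 110011✓ 110110✓ 111010✓ 111011✓ 111101✓ 111110✓ 111111✓
Round 1: -10011 -10110 0-0011 0-1100 00-011 00001- 010-11 01011- 1-1010 1010-0 11-011 11-110 111-10✓ 111-11✓ 11101-✓ 1111-1 11111-✓
Round 2: 111-1-
PIs = {-10011, -10110, 0-0011, 0-1100, 00-011, 00001-, 010-11, 01011-, 1-1010, 100001, 1010-0, 11-011, 11-110, 110000, 111-1-, 1111-1}
Coverage chart:
  m2: 00001- ←essential
  m3: 0-0011,00-011,00001-
  m11: 00-011 ←essential
  m19: -10011,0-0011,010-11
  m22: -10110,01011-
  m23: 010-11,01011-
  m28: 0-1100 ←essential
  m40: 1010-0 ←essential
  m42: 1-1010,1010-0
  m54: -10110,11-110
  m58: 1-1010,111-1-
  m59: 11-011,111-1-
  m61: 1111-1 ←essential
  m62: 11-110,111-1-
  m63: 111-1-,1111-1
Essential: 0-1100, 00-011, 00001-, 1010-0, 1111-1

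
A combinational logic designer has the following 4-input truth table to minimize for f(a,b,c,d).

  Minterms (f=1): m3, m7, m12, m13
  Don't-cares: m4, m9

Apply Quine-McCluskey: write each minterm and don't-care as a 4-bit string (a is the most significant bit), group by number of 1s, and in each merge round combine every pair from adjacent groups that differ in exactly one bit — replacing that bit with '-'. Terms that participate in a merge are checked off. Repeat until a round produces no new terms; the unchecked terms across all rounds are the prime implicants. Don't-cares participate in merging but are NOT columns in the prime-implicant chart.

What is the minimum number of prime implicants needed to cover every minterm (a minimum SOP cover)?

[col 0] 0011*, 0100*, 0111*, 1001*, 1100*, 1101*
[col 1] -100, 0-11, 1-01, 110-
Prime implicants: -100, 0-11, 1-01, 110-
PI chart (minterm → PIs covering it):
  3 | 0-11  (sole → essential)
  7 | 0-11  (sole → essential)
  12 | -100,110-
  13 | 1-01,110-
Essential prime implicants: 0-11
Petrick residual → 110-
Minimum SOP uses 2 PIs: a'cd + abc'

2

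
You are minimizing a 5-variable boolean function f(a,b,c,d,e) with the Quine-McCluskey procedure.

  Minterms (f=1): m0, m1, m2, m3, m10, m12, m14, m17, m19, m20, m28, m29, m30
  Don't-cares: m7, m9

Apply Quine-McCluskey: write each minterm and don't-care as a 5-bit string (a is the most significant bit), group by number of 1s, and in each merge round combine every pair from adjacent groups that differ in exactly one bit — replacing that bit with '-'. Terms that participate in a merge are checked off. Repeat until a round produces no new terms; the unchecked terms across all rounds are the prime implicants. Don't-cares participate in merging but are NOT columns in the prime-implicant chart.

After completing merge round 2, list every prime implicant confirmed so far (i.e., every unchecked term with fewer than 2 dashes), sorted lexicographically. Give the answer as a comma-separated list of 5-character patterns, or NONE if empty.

0-001, 0-010, 00-11, 01-10, 1-100, 1110-

[col 0] 00000*, 00001*, 00010*, 00011*, 00111*, 01001*, 01010*, 01100*, 01110*, 10001*, 10011*, 10100*, 11100*, 11101*, 11110*
[col 1] -0001*, -0011*, -1100*, -1110*, 0-001, 0-010, 00-11, 000-0*, 000-1*, 0000-*, 0001-*, 01-10, 011-0*, 1-100, 100-1*, 111-0*, 1110-
[col 2] -00-1, -11-0, 000--
Prime implicants: -00-1, -11-0, 0-001, 0-010, 00-11, 000--, 01-10, 1-100, 1110-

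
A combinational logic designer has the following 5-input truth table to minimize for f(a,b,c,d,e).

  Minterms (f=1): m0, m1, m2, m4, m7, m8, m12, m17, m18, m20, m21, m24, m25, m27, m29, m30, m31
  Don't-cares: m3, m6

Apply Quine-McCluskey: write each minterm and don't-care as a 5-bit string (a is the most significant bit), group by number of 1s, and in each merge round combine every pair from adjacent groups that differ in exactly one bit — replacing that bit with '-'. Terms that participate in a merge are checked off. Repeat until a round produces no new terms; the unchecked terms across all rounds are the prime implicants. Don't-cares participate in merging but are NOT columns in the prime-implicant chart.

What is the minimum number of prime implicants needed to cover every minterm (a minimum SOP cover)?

size-2^0 implicants → 00000(✓)  00001(✓)  00010(✓)  00011(✓)  00100(✓)  00110(✓)  00111(✓)  01000(✓)  01100(✓)  10001(✓)  10010(✓)  10100(✓)  10101(✓)  11000(✓)  11001(✓)  11011(✓)  11101(✓)  11110(✓)  11111(✓)
size-2^1 implicants → -0001  -0010  -0100  -1000  0-000(✓)  0-100(✓)  00-00(✓)  00-10(✓)  00-11(✓)  000-0(✓)  000-1(✓)  0000-(✓)  0001-(✓)  001-0(✓)  0011-(✓)  01-00(✓)  1-001(✓)  1-101(✓)  10-01(✓)  1010-  11-01(✓)  11-11(✓)  110-1(✓)  1100-  111-1(✓)  1111-
size-2^2 implicants → 0--00  00--0  00-1-  000--  1--01  11--1
Unchecked terms (primes): -0001, -0010, -0100, -1000, 0--00, 00--0, 00-1-, 000--, 1--01, 1010-, 11--1, 1100-, 1111-
Minterm coverage:
  m0 ⊆ 0--00,00--0,000--
  m1 ⊆ -0001,000--
  m2 ⊆ -0010,00--0,00-1-,000--
  m4 ⊆ -0100,0--00,00--0
  m7 ⊆ 00-1- [E]
  m8 ⊆ -1000,0--00
  m12 ⊆ 0--00 [E]
  m17 ⊆ -0001,1--01
  m18 ⊆ -0010 [E]
  m20 ⊆ -0100,1010-
  m21 ⊆ 1--01,1010-
  m24 ⊆ -1000,1100-
  m25 ⊆ 1--01,11--1,1100-
  m27 ⊆ 11--1 [E]
  m29 ⊆ 1--01,11--1
  m30 ⊆ 1111- [E]
  m31 ⊆ 11--1,1111-
E = {-0010, 0--00, 00-1-, 11--1, 1111-}
Petrick residual → -0001, -1000, 1010-
Cover = b'c'd'e + b'c'de' + bc'd'e' + a'd'e' + a'b'd + ab'cd' + abe + abcd  |cover|=8

8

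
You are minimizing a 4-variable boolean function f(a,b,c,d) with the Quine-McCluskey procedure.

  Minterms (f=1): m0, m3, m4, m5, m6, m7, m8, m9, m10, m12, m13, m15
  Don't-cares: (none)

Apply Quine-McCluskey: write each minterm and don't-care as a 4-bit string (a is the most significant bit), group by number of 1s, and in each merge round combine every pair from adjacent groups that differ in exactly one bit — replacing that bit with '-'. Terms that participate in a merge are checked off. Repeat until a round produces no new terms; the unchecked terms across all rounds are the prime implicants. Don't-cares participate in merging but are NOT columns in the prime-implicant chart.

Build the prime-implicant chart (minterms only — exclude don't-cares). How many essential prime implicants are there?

6

[col 0] 0000*, 0011*, 0100*, 0101*, 0110*, 0111*, 1000*, 1001*, 1010*, 1100*, 1101*, 1111*
[col 1] -000*, -100*, -101*, -111*, 0-00*, 0-11, 01-0*, 01-1*, 010-*, 011-*, 1-00*, 1-01*, 10-0, 100-*, 11-1*, 110-*
[col 2] --00, -1-1, -10-, 01--, 1-0-
Prime implicants: --00, -1-1, -10-, 0-11, 01--, 1-0-, 10-0
PI chart (minterm → PIs covering it):
  0 | --00  (sole → essential)
  3 | 0-11  (sole → essential)
  4 | --00,-10-,01--
  5 | -1-1,-10-,01--
  6 | 01--  (sole → essential)
  7 | -1-1,0-11,01--
  8 | --00,1-0-,10-0
  9 | 1-0-  (sole → essential)
  10 | 10-0  (sole → essential)
  12 | --00,-10-,1-0-
  13 | -1-1,-10-,1-0-
  15 | -1-1  (sole → essential)
Essential prime implicants: --00, -1-1, 0-11, 01--, 1-0-, 10-0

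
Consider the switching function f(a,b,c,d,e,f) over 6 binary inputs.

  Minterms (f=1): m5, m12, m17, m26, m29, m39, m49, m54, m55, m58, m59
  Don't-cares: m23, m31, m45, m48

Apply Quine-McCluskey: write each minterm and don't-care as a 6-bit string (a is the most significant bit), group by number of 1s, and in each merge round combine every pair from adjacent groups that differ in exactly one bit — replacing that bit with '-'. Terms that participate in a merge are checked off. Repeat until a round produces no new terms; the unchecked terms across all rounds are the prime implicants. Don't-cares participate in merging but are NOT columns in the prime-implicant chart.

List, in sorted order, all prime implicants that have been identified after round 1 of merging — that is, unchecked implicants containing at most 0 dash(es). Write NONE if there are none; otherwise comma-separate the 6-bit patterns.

000101, 001100, 101101

[col 0] 000101, 001100, 010001*, 010111*, 011010*, 011101*, 011111*, 100111*, 101101, 110000*, 110001*, 110110*, 110111*, 111010*, 111011*
[col 1] -10001, -10111, -11010, 01-111, 0111-1, 1-0111, 11000-, 11011-, 11101-
Prime implicants: -10001, -10111, -11010, 000101, 001100, 01-111, 0111-1, 1-0111, 101101, 11000-, 11011-, 11101-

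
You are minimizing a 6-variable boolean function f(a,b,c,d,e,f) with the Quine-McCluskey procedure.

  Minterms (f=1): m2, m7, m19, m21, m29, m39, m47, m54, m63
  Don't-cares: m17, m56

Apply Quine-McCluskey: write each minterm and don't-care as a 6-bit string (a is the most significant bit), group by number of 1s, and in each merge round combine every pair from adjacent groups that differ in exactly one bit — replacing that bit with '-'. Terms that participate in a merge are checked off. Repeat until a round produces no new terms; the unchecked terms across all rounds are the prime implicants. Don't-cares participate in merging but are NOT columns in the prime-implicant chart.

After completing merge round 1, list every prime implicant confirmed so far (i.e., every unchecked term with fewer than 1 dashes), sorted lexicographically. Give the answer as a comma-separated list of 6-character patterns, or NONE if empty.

Round 0: 000010 000111✓ 010001✓ 010011✓ 010101✓ 011101✓ 100111✓ 101111✓ 110110 111000 111111✓
Round 1: -00111 01-101 010-01 0100-1 1-1111 10-111
PIs = {-00111, 000010, 01-101, 010-01, 0100-1, 1-1111, 10-111, 110110, 111000}

000010, 110110, 111000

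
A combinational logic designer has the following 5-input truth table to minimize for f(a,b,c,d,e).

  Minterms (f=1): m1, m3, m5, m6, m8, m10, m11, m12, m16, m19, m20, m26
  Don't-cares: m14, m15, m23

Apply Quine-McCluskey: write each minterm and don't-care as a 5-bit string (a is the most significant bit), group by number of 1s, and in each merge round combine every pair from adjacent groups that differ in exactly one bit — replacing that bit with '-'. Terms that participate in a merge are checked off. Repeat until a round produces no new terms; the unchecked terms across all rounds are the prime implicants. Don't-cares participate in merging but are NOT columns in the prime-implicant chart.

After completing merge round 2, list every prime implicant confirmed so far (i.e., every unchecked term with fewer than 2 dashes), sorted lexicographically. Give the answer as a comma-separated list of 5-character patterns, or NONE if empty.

Round 0: 00001✓ 00011✓ 00101✓ 00110✓ 01000✓ 01010✓ 01011✓ 01100✓ 01110✓ 01111✓ 10000✓ 10011✓ 10100✓ 10111✓ 11010✓
Round 1: -0011 -1010 0-011 0-110 00-01 000-1 01-00✓ 01-10✓ 01-11✓ 010-0✓ 0101-✓ 011-0✓ 0111-✓ 10-00 10-11
Round 2: 01--0 01-1-
PIs = {-0011, -1010, 0-011, 0-110, 00-01, 000-1, 01--0, 01-1-, 10-00, 10-11}

-0011, -1010, 0-011, 0-110, 00-01, 000-1, 10-00, 10-11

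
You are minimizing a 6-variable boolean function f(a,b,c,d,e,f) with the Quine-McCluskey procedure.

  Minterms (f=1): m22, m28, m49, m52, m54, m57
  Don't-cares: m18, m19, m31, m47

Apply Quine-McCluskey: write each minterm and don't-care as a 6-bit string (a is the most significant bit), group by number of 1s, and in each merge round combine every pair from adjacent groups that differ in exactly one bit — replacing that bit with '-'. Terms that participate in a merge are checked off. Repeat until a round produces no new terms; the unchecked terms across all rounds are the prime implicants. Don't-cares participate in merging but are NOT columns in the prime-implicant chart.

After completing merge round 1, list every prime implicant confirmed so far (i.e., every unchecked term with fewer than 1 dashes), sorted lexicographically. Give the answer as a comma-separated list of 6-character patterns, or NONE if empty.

011100, 011111, 101111

Round 0: 010010✓ 010011✓ 010110✓ 011100 011111 101111 110001✓ 110100✓ 110110✓ 111001✓
Round 1: -10110 010-10 01001- 11-001 1101-0
PIs = {-10110, 010-10, 01001-, 011100, 011111, 101111, 11-001, 1101-0}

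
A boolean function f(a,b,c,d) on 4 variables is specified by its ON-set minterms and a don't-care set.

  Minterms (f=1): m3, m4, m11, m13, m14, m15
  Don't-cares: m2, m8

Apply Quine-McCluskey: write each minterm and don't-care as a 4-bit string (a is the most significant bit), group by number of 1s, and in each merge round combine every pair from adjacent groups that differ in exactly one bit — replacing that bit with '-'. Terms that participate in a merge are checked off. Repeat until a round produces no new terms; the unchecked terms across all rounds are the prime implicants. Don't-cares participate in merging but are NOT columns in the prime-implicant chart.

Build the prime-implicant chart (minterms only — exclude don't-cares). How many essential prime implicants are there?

3

Round 0: 0010✓ 0011✓ 0100 1000 1011✓ 1101✓ 1110✓ 1111✓
Round 1: -011 001- 1-11 11-1 111-
PIs = {-011, 001-, 0100, 1-11, 1000, 11-1, 111-}
Coverage chart:
  m3: -011,001-
  m4: 0100 ←essential
  m11: -011,1-11
  m13: 11-1 ←essential
  m14: 111- ←essential
  m15: 1-11,11-1,111-
Essential: 0100, 11-1, 111-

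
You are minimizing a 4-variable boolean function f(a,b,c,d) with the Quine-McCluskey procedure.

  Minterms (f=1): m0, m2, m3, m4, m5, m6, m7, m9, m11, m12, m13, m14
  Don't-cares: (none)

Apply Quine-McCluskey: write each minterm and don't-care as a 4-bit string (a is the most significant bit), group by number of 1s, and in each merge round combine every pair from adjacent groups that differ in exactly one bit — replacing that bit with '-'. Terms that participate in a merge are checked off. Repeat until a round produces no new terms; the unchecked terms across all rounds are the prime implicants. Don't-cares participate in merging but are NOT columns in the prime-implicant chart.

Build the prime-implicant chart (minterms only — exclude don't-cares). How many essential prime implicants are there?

Round 0: 0000✓ 0010✓ 0011✓ 0100✓ 0101✓ 0110✓ 0111✓ 1001✓ 1011✓ 1100✓ 1101✓ 1110✓
Round 1: -011 -100✓ -101✓ -110✓ 0-00✓ 0-10✓ 0-11✓ 00-0✓ 001-✓ 01-0✓ 01-1✓ 010-✓ 011-✓ 1-01 10-1 11-0✓ 110-✓
Round 2: -1-0 -10- 0--0 0-1- 01--
PIs = {-011, -1-0, -10-, 0--0, 0-1-, 01--, 1-01, 10-1}
Coverage chart:
  m0: 0--0 ←essential
  m2: 0--0,0-1-
  m3: -011,0-1-
  m4: -1-0,-10-,0--0,01--
  m5: -10-,01--
  m6: -1-0,0--0,0-1-,01--
  m7: 0-1-,01--
  m9: 1-01,10-1
  m11: -011,10-1
  m12: -1-0,-10-
  m13: -10-,1-01
  m14: -1-0 ←essential
Essential: -1-0, 0--0

2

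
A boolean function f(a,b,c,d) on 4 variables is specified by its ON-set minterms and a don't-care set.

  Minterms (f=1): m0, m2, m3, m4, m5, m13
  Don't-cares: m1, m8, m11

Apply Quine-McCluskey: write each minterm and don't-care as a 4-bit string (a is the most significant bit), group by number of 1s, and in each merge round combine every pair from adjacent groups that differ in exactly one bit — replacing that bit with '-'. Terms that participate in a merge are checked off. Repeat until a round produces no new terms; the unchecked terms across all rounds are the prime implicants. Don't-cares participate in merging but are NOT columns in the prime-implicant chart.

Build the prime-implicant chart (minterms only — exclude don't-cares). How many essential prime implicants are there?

3

[col 0] 0000*, 0001*, 0010*, 0011*, 0100*, 0101*, 1000*, 1011*, 1101*
[col 1] -000, -011, -101, 0-00*, 0-01*, 00-0*, 00-1*, 000-*, 001-*, 010-*
[col 2] 0-0-, 00--
Prime implicants: -000, -011, -101, 0-0-, 00--
PI chart (minterm → PIs covering it):
  0 | -000,0-0-,00--
  2 | 00--  (sole → essential)
  3 | -011,00--
  4 | 0-0-  (sole → essential)
  5 | -101,0-0-
  13 | -101  (sole → essential)
Essential prime implicants: -101, 0-0-, 00--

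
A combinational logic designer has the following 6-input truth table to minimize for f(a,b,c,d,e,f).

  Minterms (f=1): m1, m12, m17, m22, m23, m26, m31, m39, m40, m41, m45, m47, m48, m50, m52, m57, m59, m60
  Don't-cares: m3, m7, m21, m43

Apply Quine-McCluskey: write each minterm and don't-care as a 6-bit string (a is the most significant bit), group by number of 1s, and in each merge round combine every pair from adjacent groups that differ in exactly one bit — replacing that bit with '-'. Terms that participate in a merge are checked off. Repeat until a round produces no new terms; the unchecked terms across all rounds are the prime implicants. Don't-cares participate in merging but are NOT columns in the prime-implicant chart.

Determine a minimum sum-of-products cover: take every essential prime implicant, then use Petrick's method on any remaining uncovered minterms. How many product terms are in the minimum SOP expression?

Round 0: 000001✓ 000011✓ 000111✓ 001100 010001✓ 010101✓ 010110✓ 010111✓ 011010 011111✓ 100111✓ 101000✓ 101001✓ 101011✓ 101101✓ 101111✓ 110000✓ 110010✓ 110100✓ 111001✓ 111011✓ 111100✓
Round 1: -00111 0-0001 0-0111 000-11 0000-1 01-111 010-01 0101-1 01011- 1-1001✓ 1-1011✓ 10-111 101-01✓ 101-11✓ 1010-1✓ 10100- 1011-1✓ 11-100 110-00 1100-0 1110-1✓
Round 2: 1-10-1 101--1
PIs = {-00111, 0-0001, 0-0111, 000-11, 0000-1, 001100, 01-111, 010-01, 0101-1, 01011-, 011010, 1-10-1, 10-111, 101--1, 10100-, 11-100, 110-00, 1100-0}
Coverage chart:
  m1: 0-0001,0000-1
  m12: 001100 ←essential
  m17: 0-0001,010-01
  m22: 01011- ←essential
  m23: 0-0111,01-111,0101-1,01011-
  m26: 011010 ←essential
  m31: 01-111 ←essential
  m39: -00111,10-111
  m40: 10100- ←essential
  m41: 1-10-1,101--1,10100-
  m45: 101--1 ←essential
  m47: 10-111,101--1
  m48: 110-00,1100-0
  m50: 1100-0 ←essential
  m52: 11-100,110-00
  m57: 1-10-1 ←essential
  m59: 1-10-1 ←essential
  m60: 11-100 ←essential
Essential: 001100, 01-111, 01011-, 011010, 1-10-1, 101--1, 10100-, 11-100, 1100-0
Petrick residual → -00111, 0-0001
Min cover (11 terms): b'c'def + a'c'd'e'f + a'b'cde'f' + a'bdef + a'bc'de + a'bcd'ef' + acd'f + ab'cf + ab'cd'e' + abde'f' + abc'd'f'

11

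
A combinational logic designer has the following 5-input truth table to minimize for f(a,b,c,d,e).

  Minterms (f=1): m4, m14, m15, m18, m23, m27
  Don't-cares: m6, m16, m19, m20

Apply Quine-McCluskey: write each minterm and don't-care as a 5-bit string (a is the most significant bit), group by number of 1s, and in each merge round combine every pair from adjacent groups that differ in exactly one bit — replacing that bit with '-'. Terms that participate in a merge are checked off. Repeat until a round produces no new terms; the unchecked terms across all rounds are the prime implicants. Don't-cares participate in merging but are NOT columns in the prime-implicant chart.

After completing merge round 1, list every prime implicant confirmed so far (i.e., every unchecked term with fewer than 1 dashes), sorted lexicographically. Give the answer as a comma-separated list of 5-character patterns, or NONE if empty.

NONE

Round 0: 00100✓ 00110✓ 01110✓ 01111✓ 10000✓ 10010✓ 10011✓ 10100✓ 10111✓ 11011✓
Round 1: -0100 0-110 001-0 0111- 1-011 10-00 10-11 100-0 1001-
PIs = {-0100, 0-110, 001-0, 0111-, 1-011, 10-00, 10-11, 100-0, 1001-}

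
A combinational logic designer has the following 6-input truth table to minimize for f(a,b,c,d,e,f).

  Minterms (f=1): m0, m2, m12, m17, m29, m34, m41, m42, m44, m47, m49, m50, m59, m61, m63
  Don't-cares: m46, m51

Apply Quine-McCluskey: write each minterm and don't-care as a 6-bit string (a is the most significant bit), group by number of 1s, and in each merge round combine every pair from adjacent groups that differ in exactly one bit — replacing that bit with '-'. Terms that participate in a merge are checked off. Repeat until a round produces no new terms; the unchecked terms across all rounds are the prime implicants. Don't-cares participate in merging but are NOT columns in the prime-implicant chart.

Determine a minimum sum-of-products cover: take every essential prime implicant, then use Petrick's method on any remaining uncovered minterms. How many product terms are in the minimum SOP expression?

9

[col 0] 000000*, 000010*, 001100*, 010001*, 011101*, 100010*, 101001, 101010*, 101100*, 101110*, 101111*, 110001*, 110010*, 110011*, 111011*, 111101*, 111111*
[col 1] -00010, -01100, -10001, -11101, 0000-0, 1-0010, 1-1111, 10-010, 101-10, 1011-0, 10111-, 11-011, 1100-1, 11001-, 111-11, 1111-1
Prime implicants: -00010, -01100, -10001, -11101, 0000-0, 1-0010, 1-1111, 10-010, 101-10, 101001, 1011-0, 10111-, 11-011, 1100-1, 11001-, 111-11, 1111-1
PI chart (minterm → PIs covering it):
  0 | 0000-0  (sole → essential)
  2 | -00010,0000-0
  12 | -01100  (sole → essential)
  17 | -10001  (sole → essential)
  29 | -11101  (sole → essential)
  34 | -00010,1-0010,10-010
  41 | 101001  (sole → essential)
  42 | 10-010,101-10
  44 | -01100,1011-0
  47 | 1-1111,10111-
  49 | -10001,1100-1
  50 | 1-0010,11001-
  59 | 11-011,111-11
  61 | -11101,1111-1
  63 | 1-1111,111-11,1111-1
Essential prime implicants: -01100, -10001, -11101, 0000-0, 101001
Petrick residual → 1-0010, 1-1111, 10-010, 11-011
Minimum SOP uses 9 PIs: b'cde'f' + bc'd'e'f + bcde'f + a'b'c'd'f' + ac'd'ef' + acdef + ab'd'ef' + ab'cd'e'f + abd'ef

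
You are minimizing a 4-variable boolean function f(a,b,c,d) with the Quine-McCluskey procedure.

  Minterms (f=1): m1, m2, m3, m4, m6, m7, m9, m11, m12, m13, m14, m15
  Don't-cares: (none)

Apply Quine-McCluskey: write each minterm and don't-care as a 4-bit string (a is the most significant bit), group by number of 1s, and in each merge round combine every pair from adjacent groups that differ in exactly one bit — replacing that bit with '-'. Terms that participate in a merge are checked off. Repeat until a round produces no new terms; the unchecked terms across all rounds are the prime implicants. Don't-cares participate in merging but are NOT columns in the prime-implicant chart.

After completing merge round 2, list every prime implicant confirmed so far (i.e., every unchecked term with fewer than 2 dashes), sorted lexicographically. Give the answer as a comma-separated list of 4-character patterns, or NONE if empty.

NONE

[col 0] 0001*, 0010*, 0011*, 0100*, 0110*, 0111*, 1001*, 1011*, 1100*, 1101*, 1110*, 1111*
[col 1] -001*, -011*, -100*, -110*, -111*, 0-10*, 0-11*, 00-1*, 001-*, 01-0*, 011-*, 1-01*, 1-11*, 10-1*, 11-0*, 11-1*, 110-*, 111-*
[col 2] --11, -0-1, -1-0, -11-, 0-1-, 1--1, 11--
Prime implicants: --11, -0-1, -1-0, -11-, 0-1-, 1--1, 11--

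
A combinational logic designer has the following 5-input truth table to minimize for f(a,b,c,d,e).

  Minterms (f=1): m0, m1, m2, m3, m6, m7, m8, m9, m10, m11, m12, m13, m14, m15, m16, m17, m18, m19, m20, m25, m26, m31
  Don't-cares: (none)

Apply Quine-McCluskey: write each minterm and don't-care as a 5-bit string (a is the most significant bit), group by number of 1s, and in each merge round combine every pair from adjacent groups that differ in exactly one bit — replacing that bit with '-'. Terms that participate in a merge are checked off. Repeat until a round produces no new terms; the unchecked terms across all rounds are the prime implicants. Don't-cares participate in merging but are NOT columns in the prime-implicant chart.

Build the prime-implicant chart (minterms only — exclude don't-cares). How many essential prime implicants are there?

size-2^0 implicants → 00000(✓)  00001(✓)  00010(✓)  00011(✓)  00110(✓)  00111(✓)  01000(✓)  01001(✓)  01010(✓)  01011(✓)  01100(✓)  01101(✓)  01110(✓)  01111(✓)  10000(✓)  10001(✓)  10010(✓)  10011(✓)  10100(✓)  11001(✓)  11010(✓)  11111(✓)
size-2^1 implicants → -0000(✓)  -0001(✓)  -0010(✓)  -0011(✓)  -1001(✓)  -1010(✓)  -1111  0-000(✓)  0-001(✓)  0-010(✓)  0-011(✓)  0-110(✓)  0-111(✓)  00-10(✓)  00-11(✓)  000-0(✓)  000-1(✓)  0000-(✓)  0001-(✓)  0011-(✓)  01-00(✓)  01-01(✓)  01-10(✓)  01-11(✓)  010-0(✓)  010-1(✓)  0100-(✓)  0101-(✓)  011-0(✓)  011-1(✓)  0110-(✓)  0111-(✓)  1-001(✓)  1-010(✓)  10-00  100-0(✓)  100-1(✓)  1000-(✓)  1001-(✓)
size-2^2 implicants → --001  --010  -00-0(✓)  -00-1(✓)  -000-(✓)  -001-(✓)  0--10(✓)  0--11(✓)  0-0-0(✓)  0-0-1(✓)  0-00-(✓)  0-01-(✓)  0-11-(✓)  00-1-(✓)  000--(✓)  01--0(✓)  01--1(✓)  01-0-(✓)  01-1-(✓)  010--(✓)  011--(✓)  100--(✓)
size-2^3 implicants → -00--  0--1-  0-0--  01---
Unchecked terms (primes): --001, --010, -00--, -1111, 0--1-, 0-0--, 01---, 10-00
Minterm coverage:
  m0 ⊆ -00--,0-0--
  m1 ⊆ --001,-00--,0-0--
  m2 ⊆ --010,-00--,0--1-,0-0--
  m3 ⊆ -00--,0--1-,0-0--
  m6 ⊆ 0--1- [E]
  m7 ⊆ 0--1- [E]
  m8 ⊆ 0-0--,01---
  m9 ⊆ --001,0-0--,01---
  m10 ⊆ --010,0--1-,0-0--,01---
  m11 ⊆ 0--1-,0-0--,01---
  m12 ⊆ 01--- [E]
  m13 ⊆ 01--- [E]
  m14 ⊆ 0--1-,01---
  m15 ⊆ -1111,0--1-,01---
  m16 ⊆ -00--,10-00
  m17 ⊆ --001,-00--
  m18 ⊆ --010,-00--
  m19 ⊆ -00-- [E]
  m20 ⊆ 10-00 [E]
  m25 ⊆ --001 [E]
  m26 ⊆ --010 [E]
  m31 ⊆ -1111 [E]
E = {--001, --010, -00--, -1111, 0--1-, 01---, 10-00}

7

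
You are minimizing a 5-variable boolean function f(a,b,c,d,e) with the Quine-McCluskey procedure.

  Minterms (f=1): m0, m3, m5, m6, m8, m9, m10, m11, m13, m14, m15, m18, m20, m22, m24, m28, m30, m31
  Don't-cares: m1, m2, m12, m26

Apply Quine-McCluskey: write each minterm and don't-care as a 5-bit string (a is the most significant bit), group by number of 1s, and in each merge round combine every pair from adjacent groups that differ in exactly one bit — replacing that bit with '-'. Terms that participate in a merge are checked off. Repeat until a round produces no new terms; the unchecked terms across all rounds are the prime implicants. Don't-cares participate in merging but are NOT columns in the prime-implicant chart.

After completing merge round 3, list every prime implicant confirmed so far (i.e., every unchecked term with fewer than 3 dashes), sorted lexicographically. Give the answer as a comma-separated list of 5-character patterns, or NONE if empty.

-111-, 0--01, 1-1-0

size-2^0 implicants → 00000(✓)  00001(✓)  00010(✓)  00011(✓)  00101(✓)  00110(✓)  01000(✓)  01001(✓)  01010(✓)  01011(✓)  01100(✓)  01101(✓)  01110(✓)  01111(✓)  10010(✓)  10100(✓)  10110(✓)  11000(✓)  11010(✓)  11100(✓)  11110(✓)  11111(✓)
size-2^1 implicants → -0010(✓)  -0110(✓)  -1000(✓)  -1010(✓)  -1100(✓)  -1110(✓)  -1111(✓)  0-000(✓)  0-001(✓)  0-010(✓)  0-011(✓)  0-101(✓)  0-110(✓)  00-01(✓)  00-10(✓)  000-0(✓)  000-1(✓)  0000-(✓)  0001-(✓)  01-00(✓)  01-01(✓)  01-10(✓)  01-11(✓)  010-0(✓)  010-1(✓)  0100-(✓)  0101-(✓)  011-0(✓)  011-1(✓)  0110-(✓)  0111-(✓)  1-010(✓)  1-100(✓)  1-110(✓)  10-10(✓)  101-0(✓)  11-00(✓)  11-10(✓)  110-0(✓)  111-0(✓)  1111-(✓)
size-2^2 implicants → --010(✓)  --110(✓)  -0-10(✓)  -1-00(✓)  -1-10(✓)  -10-0(✓)  -11-0(✓)  -111-  0--01  0--10(✓)  0-0-0(✓)  0-0-1(✓)  0-00-(✓)  0-01-(✓)  000--(✓)  01--0(✓)  01--1(✓)  01-0-(✓)  01-1-(✓)  010--(✓)  011--(✓)  1--10(✓)  1-1-0  11--0(✓)
size-2^3 implicants → ---10  -1--0  0-0--  01---
Unchecked terms (primes): ---10, -1--0, -111-, 0--01, 0-0--, 01---, 1-1-0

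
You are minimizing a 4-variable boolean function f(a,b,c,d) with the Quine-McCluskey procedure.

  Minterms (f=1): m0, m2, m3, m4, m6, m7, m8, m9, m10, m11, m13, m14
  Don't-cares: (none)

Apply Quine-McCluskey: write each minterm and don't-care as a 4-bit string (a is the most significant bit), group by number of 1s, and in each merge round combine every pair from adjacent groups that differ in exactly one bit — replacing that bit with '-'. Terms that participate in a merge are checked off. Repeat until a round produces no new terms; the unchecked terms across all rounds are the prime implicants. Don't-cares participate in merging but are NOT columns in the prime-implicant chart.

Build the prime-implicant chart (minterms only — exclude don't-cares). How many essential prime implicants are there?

4

Round 0: 0000✓ 0010✓ 0011✓ 0100✓ 0110✓ 0111✓ 1000✓ 1001✓ 1010✓ 1011✓ 1101✓ 1110✓
Round 1: -000✓ -010✓ -011✓ -110✓ 0-00✓ 0-10✓ 0-11✓ 00-0✓ 001-✓ 01-0✓ 011-✓ 1-01 1-10✓ 10-0✓ 10-1✓ 100-✓ 101-✓
Round 2: --10 -0-0 -01- 0--0 0-1- 10--
PIs = {--10, -0-0, -01-, 0--0, 0-1-, 1-01, 10--}
Coverage chart:
  m0: -0-0,0--0
  m2: --10,-0-0,-01-,0--0,0-1-
  m3: -01-,0-1-
  m4: 0--0 ←essential
  m6: --10,0--0,0-1-
  m7: 0-1- ←essential
  m8: -0-0,10--
  m9: 1-01,10--
  m10: --10,-0-0,-01-,10--
  m11: -01-,10--
  m13: 1-01 ←essential
  m14: --10 ←essential
Essential: --10, 0--0, 0-1-, 1-01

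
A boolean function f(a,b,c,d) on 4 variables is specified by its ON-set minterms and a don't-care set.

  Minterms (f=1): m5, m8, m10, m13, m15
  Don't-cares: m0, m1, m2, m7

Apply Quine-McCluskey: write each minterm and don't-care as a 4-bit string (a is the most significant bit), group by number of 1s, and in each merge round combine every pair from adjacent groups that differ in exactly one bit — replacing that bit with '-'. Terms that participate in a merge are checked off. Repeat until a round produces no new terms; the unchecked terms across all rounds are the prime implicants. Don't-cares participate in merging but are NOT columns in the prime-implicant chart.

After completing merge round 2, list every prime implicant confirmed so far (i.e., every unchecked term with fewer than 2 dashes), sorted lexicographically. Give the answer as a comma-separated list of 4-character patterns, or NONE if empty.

size-2^0 implicants → 0000(✓)  0001(✓)  0010(✓)  0101(✓)  0111(✓)  1000(✓)  1010(✓)  1101(✓)  1111(✓)
size-2^1 implicants → -000(✓)  -010(✓)  -101(✓)  -111(✓)  0-01  00-0(✓)  000-  01-1(✓)  10-0(✓)  11-1(✓)
size-2^2 implicants → -0-0  -1-1
Unchecked terms (primes): -0-0, -1-1, 0-01, 000-

0-01, 000-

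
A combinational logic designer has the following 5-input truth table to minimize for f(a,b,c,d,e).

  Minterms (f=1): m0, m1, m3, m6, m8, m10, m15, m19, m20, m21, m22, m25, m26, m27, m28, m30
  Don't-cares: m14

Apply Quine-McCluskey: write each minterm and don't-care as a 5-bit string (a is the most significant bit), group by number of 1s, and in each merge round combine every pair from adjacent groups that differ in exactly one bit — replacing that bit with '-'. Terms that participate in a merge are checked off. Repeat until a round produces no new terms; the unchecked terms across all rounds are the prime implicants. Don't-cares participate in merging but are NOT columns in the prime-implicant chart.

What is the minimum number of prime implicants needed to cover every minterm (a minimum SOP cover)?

Round 0: 00000✓ 00001✓ 00011✓ 00110✓ 01000✓ 01010✓ 01110✓ 01111✓ 10011✓ 10100✓ 10101✓ 10110✓ 11001✓ 11010✓ 11011✓ 11100✓ 11110✓
Round 1: -0011 -0110✓ -1010✓ -1110✓ 0-000 0-110✓ 000-1 0000- 01-10✓ 010-0 0111- 1-011 1-100✓ 1-110✓ 101-0✓ 1010- 11-10✓ 110-1 1101- 111-0✓
Round 2: --110 -1-10 1-1-0
PIs = {--110, -0011, -1-10, 0-000, 000-1, 0000-, 010-0, 0111-, 1-011, 1-1-0, 1010-, 110-1, 1101-}
Coverage chart:
  m0: 0-000,0000-
  m1: 000-1,0000-
  m3: -0011,000-1
  m6: --110 ←essential
  m8: 0-000,010-0
  m10: -1-10,010-0
  m15: 0111- ←essential
  m19: -0011,1-011
  m20: 1-1-0,1010-
  m21: 1010- ←essential
  m22: --110,1-1-0
  m25: 110-1 ←essential
  m26: -1-10,1101-
  m27: 1-011,110-1,1101-
  m28: 1-1-0 ←essential
  m30: --110,-1-10,1-1-0
Essential: --110, 0111-, 1-1-0, 1010-, 110-1
Petrick residual → -0011, -1-10, 0-000, 000-1
Min cover (9 terms): cde' + b'c'de + bde' + a'c'd'e' + a'b'c'e + a'bcd + ace' + ab'cd' + abc'e

9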